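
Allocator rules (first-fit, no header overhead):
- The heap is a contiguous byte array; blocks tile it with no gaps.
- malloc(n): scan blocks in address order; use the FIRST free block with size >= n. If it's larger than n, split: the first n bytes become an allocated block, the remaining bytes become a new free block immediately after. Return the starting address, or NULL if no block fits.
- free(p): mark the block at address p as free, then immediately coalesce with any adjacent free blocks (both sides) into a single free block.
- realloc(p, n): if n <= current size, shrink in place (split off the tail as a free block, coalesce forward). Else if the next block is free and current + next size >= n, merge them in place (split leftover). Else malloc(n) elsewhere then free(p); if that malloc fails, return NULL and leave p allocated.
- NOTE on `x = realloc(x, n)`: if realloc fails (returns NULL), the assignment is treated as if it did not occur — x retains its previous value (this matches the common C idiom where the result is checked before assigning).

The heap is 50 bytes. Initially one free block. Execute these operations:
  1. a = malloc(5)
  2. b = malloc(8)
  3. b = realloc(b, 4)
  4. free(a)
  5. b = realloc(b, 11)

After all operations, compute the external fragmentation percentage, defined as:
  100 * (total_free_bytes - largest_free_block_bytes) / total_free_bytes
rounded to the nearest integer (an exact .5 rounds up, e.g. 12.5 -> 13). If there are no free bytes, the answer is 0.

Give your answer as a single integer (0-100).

Op 1: a = malloc(5) -> a = 0; heap: [0-4 ALLOC][5-49 FREE]
Op 2: b = malloc(8) -> b = 5; heap: [0-4 ALLOC][5-12 ALLOC][13-49 FREE]
Op 3: b = realloc(b, 4) -> b = 5; heap: [0-4 ALLOC][5-8 ALLOC][9-49 FREE]
Op 4: free(a) -> (freed a); heap: [0-4 FREE][5-8 ALLOC][9-49 FREE]
Op 5: b = realloc(b, 11) -> b = 5; heap: [0-4 FREE][5-15 ALLOC][16-49 FREE]
Free blocks: [5 34] total_free=39 largest=34 -> 100*(39-34)/39 = 500/39 ≈ 12.821 -> rounds to 13

Answer: 13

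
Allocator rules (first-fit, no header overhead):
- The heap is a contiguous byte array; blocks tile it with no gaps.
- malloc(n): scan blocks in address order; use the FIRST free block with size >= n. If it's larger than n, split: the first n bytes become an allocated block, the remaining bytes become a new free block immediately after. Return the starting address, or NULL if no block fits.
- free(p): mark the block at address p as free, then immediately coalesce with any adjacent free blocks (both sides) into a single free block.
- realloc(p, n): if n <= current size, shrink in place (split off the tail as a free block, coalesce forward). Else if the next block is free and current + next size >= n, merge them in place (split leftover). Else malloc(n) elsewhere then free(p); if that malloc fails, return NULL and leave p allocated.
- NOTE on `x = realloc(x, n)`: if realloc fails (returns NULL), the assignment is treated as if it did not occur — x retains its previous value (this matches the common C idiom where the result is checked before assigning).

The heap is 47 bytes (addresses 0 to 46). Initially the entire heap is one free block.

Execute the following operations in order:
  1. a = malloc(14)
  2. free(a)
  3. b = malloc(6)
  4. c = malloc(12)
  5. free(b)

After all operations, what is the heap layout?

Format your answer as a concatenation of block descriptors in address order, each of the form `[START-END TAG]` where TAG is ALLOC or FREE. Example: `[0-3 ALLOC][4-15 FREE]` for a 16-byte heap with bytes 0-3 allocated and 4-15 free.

Answer: [0-5 FREE][6-17 ALLOC][18-46 FREE]

Derivation:
Op 1: a = malloc(14) -> a = 0; heap: [0-13 ALLOC][14-46 FREE]
Op 2: free(a) -> (freed a); heap: [0-46 FREE]
Op 3: b = malloc(6) -> b = 0; heap: [0-5 ALLOC][6-46 FREE]
Op 4: c = malloc(12) -> c = 6; heap: [0-5 ALLOC][6-17 ALLOC][18-46 FREE]
Op 5: free(b) -> (freed b); heap: [0-5 FREE][6-17 ALLOC][18-46 FREE]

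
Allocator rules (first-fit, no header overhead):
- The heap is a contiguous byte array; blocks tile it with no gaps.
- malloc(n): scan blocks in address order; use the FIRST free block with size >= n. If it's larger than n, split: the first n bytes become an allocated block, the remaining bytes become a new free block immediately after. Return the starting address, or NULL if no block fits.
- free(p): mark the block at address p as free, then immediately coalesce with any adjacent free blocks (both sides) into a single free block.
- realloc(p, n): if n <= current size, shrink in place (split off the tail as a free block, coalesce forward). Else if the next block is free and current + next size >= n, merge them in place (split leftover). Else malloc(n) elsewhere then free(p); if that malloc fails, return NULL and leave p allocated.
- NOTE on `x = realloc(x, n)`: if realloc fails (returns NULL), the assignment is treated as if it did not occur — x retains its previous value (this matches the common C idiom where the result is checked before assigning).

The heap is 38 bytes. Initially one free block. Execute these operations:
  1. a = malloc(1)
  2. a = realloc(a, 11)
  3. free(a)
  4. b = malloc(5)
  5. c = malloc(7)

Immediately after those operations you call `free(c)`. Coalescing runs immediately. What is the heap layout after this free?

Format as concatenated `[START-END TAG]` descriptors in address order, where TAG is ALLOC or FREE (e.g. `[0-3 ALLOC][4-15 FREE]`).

Answer: [0-4 ALLOC][5-37 FREE]

Derivation:
Op 1: a = malloc(1) -> a = 0; heap: [0-0 ALLOC][1-37 FREE]
Op 2: a = realloc(a, 11) -> a = 0; heap: [0-10 ALLOC][11-37 FREE]
Op 3: free(a) -> (freed a); heap: [0-37 FREE]
Op 4: b = malloc(5) -> b = 0; heap: [0-4 ALLOC][5-37 FREE]
Op 5: c = malloc(7) -> c = 5; heap: [0-4 ALLOC][5-11 ALLOC][12-37 FREE]
free(c): c = 5 -> block [5-11 ALLOC]; mark free, coalesce with adjacent free neighbors -> [0-4 ALLOC][5-37 FREE]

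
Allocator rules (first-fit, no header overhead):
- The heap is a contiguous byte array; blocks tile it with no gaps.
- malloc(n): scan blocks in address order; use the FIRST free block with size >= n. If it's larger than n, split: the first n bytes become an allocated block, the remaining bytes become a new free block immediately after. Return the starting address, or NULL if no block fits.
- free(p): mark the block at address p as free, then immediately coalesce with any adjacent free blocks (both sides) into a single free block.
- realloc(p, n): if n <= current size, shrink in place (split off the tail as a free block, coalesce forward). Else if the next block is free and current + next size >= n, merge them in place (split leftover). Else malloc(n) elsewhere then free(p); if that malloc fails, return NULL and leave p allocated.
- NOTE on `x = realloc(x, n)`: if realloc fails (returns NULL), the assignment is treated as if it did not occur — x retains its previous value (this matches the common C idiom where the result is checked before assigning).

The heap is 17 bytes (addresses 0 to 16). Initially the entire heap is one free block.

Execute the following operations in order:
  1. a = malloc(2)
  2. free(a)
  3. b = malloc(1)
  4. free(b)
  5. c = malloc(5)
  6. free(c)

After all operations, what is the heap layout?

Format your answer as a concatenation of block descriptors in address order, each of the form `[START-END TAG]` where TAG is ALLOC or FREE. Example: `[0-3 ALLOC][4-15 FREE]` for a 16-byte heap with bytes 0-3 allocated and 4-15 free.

Answer: [0-16 FREE]

Derivation:
Op 1: a = malloc(2) -> a = 0; heap: [0-1 ALLOC][2-16 FREE]
Op 2: free(a) -> (freed a); heap: [0-16 FREE]
Op 3: b = malloc(1) -> b = 0; heap: [0-0 ALLOC][1-16 FREE]
Op 4: free(b) -> (freed b); heap: [0-16 FREE]
Op 5: c = malloc(5) -> c = 0; heap: [0-4 ALLOC][5-16 FREE]
Op 6: free(c) -> (freed c); heap: [0-16 FREE]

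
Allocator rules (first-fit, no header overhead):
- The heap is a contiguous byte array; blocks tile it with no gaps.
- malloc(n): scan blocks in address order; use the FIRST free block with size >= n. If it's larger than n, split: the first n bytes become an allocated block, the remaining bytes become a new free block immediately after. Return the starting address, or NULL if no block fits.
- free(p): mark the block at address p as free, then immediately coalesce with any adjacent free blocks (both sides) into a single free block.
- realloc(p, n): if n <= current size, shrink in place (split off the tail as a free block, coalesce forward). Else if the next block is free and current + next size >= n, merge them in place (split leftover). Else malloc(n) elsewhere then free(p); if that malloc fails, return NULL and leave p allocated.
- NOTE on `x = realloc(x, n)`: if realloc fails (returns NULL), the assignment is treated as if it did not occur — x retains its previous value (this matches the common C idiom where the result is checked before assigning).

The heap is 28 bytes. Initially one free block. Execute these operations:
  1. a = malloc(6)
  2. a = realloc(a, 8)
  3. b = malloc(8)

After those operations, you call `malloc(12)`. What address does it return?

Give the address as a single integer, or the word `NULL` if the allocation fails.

Op 1: a = malloc(6) -> a = 0; heap: [0-5 ALLOC][6-27 FREE]
Op 2: a = realloc(a, 8) -> a = 0; heap: [0-7 ALLOC][8-27 FREE]
Op 3: b = malloc(8) -> b = 8; heap: [0-7 ALLOC][8-15 ALLOC][16-27 FREE]
malloc(12): first-fit scan over [0-7 ALLOC][8-15 ALLOC][16-27 FREE] -> 16

Answer: 16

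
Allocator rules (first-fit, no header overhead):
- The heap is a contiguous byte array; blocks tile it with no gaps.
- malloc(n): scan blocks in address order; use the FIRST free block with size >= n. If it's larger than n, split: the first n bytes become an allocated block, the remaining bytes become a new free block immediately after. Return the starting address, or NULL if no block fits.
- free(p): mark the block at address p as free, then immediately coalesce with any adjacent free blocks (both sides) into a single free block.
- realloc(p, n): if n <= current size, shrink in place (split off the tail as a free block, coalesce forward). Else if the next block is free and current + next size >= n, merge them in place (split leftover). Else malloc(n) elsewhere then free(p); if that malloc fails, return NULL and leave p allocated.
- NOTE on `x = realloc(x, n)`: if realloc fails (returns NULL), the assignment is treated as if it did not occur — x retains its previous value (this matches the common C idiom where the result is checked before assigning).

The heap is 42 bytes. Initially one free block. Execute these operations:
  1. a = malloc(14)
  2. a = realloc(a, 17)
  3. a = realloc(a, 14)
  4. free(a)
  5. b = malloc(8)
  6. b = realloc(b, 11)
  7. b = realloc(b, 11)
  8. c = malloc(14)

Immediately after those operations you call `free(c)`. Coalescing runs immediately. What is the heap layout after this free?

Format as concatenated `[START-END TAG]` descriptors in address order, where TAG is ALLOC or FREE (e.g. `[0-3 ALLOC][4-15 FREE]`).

Op 1: a = malloc(14) -> a = 0; heap: [0-13 ALLOC][14-41 FREE]
Op 2: a = realloc(a, 17) -> a = 0; heap: [0-16 ALLOC][17-41 FREE]
Op 3: a = realloc(a, 14) -> a = 0; heap: [0-13 ALLOC][14-41 FREE]
Op 4: free(a) -> (freed a); heap: [0-41 FREE]
Op 5: b = malloc(8) -> b = 0; heap: [0-7 ALLOC][8-41 FREE]
Op 6: b = realloc(b, 11) -> b = 0; heap: [0-10 ALLOC][11-41 FREE]
Op 7: b = realloc(b, 11) -> b = 0; heap: [0-10 ALLOC][11-41 FREE]
Op 8: c = malloc(14) -> c = 11; heap: [0-10 ALLOC][11-24 ALLOC][25-41 FREE]
free(c): c = 11 -> block [11-24 ALLOC]; mark free, coalesce with adjacent free neighbors -> [0-10 ALLOC][11-41 FREE]

Answer: [0-10 ALLOC][11-41 FREE]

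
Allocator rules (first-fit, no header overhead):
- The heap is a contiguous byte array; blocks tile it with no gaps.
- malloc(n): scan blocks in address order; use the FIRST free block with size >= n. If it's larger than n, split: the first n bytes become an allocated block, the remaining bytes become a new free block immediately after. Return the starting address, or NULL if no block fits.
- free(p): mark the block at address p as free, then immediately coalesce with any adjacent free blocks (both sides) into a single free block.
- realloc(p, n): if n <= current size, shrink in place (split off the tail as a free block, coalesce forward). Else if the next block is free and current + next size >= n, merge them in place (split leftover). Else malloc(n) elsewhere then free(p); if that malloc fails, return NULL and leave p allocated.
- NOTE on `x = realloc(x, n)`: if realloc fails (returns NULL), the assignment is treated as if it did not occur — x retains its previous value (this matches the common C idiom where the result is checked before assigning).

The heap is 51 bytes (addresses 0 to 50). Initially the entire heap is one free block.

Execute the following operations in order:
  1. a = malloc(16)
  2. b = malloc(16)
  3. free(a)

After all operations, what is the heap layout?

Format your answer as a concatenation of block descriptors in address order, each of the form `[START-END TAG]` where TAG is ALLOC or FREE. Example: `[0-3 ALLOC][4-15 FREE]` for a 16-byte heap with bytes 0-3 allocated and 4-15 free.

Answer: [0-15 FREE][16-31 ALLOC][32-50 FREE]

Derivation:
Op 1: a = malloc(16) -> a = 0; heap: [0-15 ALLOC][16-50 FREE]
Op 2: b = malloc(16) -> b = 16; heap: [0-15 ALLOC][16-31 ALLOC][32-50 FREE]
Op 3: free(a) -> (freed a); heap: [0-15 FREE][16-31 ALLOC][32-50 FREE]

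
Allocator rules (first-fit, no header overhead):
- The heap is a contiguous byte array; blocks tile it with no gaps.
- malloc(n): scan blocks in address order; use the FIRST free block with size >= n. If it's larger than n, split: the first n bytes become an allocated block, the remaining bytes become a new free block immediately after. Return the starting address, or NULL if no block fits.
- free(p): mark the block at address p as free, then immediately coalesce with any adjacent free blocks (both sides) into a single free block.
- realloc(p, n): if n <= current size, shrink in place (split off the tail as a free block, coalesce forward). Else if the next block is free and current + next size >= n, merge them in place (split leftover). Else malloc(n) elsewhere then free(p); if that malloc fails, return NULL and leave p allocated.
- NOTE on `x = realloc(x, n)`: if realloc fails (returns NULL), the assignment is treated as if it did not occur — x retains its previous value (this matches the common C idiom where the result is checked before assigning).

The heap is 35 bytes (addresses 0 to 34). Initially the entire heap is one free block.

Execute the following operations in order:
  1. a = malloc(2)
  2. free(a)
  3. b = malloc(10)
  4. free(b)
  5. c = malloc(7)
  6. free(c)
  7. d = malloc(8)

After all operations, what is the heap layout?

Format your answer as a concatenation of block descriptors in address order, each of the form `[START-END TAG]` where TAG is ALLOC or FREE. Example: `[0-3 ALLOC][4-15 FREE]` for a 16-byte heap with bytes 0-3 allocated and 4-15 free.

Answer: [0-7 ALLOC][8-34 FREE]

Derivation:
Op 1: a = malloc(2) -> a = 0; heap: [0-1 ALLOC][2-34 FREE]
Op 2: free(a) -> (freed a); heap: [0-34 FREE]
Op 3: b = malloc(10) -> b = 0; heap: [0-9 ALLOC][10-34 FREE]
Op 4: free(b) -> (freed b); heap: [0-34 FREE]
Op 5: c = malloc(7) -> c = 0; heap: [0-6 ALLOC][7-34 FREE]
Op 6: free(c) -> (freed c); heap: [0-34 FREE]
Op 7: d = malloc(8) -> d = 0; heap: [0-7 ALLOC][8-34 FREE]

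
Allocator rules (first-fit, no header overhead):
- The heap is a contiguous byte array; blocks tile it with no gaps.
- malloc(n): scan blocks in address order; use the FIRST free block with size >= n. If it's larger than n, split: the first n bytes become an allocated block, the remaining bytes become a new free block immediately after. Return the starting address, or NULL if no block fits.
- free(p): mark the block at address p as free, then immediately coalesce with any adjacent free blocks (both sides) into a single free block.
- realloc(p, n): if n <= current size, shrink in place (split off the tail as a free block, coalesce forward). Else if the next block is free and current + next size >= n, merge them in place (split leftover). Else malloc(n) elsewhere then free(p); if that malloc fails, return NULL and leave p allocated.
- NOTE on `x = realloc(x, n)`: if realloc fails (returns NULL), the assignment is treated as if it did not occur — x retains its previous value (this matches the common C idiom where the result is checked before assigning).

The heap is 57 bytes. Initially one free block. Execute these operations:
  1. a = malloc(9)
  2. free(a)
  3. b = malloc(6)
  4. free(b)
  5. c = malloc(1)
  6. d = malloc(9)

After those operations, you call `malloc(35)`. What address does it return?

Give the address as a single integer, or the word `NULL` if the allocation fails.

Op 1: a = malloc(9) -> a = 0; heap: [0-8 ALLOC][9-56 FREE]
Op 2: free(a) -> (freed a); heap: [0-56 FREE]
Op 3: b = malloc(6) -> b = 0; heap: [0-5 ALLOC][6-56 FREE]
Op 4: free(b) -> (freed b); heap: [0-56 FREE]
Op 5: c = malloc(1) -> c = 0; heap: [0-0 ALLOC][1-56 FREE]
Op 6: d = malloc(9) -> d = 1; heap: [0-0 ALLOC][1-9 ALLOC][10-56 FREE]
malloc(35): first-fit scan over [0-0 ALLOC][1-9 ALLOC][10-56 FREE] -> 10

Answer: 10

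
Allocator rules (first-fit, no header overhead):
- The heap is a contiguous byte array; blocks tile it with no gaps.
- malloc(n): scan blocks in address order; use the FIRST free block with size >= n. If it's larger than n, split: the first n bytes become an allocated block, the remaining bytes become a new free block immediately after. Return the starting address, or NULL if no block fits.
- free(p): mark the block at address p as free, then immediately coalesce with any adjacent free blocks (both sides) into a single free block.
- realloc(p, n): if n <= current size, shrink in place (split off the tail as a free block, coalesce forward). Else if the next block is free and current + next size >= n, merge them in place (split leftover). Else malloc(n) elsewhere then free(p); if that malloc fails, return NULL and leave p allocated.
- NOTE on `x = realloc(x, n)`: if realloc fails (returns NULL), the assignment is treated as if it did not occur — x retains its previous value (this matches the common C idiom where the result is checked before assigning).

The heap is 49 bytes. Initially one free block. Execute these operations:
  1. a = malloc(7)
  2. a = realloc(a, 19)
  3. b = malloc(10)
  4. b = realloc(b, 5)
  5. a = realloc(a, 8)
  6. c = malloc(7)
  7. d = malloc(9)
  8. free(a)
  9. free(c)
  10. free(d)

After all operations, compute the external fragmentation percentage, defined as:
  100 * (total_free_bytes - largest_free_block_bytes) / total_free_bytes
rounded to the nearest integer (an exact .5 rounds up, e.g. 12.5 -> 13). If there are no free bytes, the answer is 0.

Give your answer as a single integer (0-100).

Answer: 43

Derivation:
Op 1: a = malloc(7) -> a = 0; heap: [0-6 ALLOC][7-48 FREE]
Op 2: a = realloc(a, 19) -> a = 0; heap: [0-18 ALLOC][19-48 FREE]
Op 3: b = malloc(10) -> b = 19; heap: [0-18 ALLOC][19-28 ALLOC][29-48 FREE]
Op 4: b = realloc(b, 5) -> b = 19; heap: [0-18 ALLOC][19-23 ALLOC][24-48 FREE]
Op 5: a = realloc(a, 8) -> a = 0; heap: [0-7 ALLOC][8-18 FREE][19-23 ALLOC][24-48 FREE]
Op 6: c = malloc(7) -> c = 8; heap: [0-7 ALLOC][8-14 ALLOC][15-18 FREE][19-23 ALLOC][24-48 FREE]
Op 7: d = malloc(9) -> d = 24; heap: [0-7 ALLOC][8-14 ALLOC][15-18 FREE][19-23 ALLOC][24-32 ALLOC][33-48 FREE]
Op 8: free(a) -> (freed a); heap: [0-7 FREE][8-14 ALLOC][15-18 FREE][19-23 ALLOC][24-32 ALLOC][33-48 FREE]
Op 9: free(c) -> (freed c); heap: [0-18 FREE][19-23 ALLOC][24-32 ALLOC][33-48 FREE]
Op 10: free(d) -> (freed d); heap: [0-18 FREE][19-23 ALLOC][24-48 FREE]
Free blocks: [19 25] total_free=44 largest=25 -> 100*(44-25)/44 = 1900/44 ≈ 43.182 -> rounds to 43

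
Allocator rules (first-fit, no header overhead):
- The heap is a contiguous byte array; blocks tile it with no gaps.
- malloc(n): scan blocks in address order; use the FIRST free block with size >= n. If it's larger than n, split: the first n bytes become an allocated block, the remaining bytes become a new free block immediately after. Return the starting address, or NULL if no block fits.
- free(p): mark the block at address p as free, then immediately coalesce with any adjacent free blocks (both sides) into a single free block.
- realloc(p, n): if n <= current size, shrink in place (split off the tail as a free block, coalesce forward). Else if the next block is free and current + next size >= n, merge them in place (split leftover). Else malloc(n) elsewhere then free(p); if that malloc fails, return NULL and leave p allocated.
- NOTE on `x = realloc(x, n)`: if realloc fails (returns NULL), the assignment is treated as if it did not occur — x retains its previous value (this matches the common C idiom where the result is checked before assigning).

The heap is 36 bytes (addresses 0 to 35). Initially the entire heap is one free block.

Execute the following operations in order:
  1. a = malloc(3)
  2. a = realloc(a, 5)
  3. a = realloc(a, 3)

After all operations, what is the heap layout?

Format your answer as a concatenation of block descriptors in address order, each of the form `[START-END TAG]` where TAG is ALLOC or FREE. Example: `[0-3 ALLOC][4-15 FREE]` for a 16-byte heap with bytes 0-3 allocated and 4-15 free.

Op 1: a = malloc(3) -> a = 0; heap: [0-2 ALLOC][3-35 FREE]
Op 2: a = realloc(a, 5) -> a = 0; heap: [0-4 ALLOC][5-35 FREE]
Op 3: a = realloc(a, 3) -> a = 0; heap: [0-2 ALLOC][3-35 FREE]

Answer: [0-2 ALLOC][3-35 FREE]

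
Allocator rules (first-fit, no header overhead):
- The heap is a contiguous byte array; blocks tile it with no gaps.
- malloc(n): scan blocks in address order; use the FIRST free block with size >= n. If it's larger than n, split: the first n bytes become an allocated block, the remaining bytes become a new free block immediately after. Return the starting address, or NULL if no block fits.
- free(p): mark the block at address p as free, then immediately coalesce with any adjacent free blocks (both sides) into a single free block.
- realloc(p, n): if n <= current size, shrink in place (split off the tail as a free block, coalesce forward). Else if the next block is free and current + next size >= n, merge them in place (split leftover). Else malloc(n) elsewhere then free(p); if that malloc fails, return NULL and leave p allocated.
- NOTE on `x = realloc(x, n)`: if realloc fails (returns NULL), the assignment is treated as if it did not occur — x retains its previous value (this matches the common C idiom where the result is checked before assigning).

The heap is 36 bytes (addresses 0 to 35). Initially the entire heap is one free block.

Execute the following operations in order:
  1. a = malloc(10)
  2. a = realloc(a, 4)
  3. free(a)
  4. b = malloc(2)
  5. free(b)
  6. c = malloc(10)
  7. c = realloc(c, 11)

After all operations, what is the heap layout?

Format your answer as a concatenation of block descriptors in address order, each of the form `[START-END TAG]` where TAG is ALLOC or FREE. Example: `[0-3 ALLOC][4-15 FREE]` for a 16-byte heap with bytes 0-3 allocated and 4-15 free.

Answer: [0-10 ALLOC][11-35 FREE]

Derivation:
Op 1: a = malloc(10) -> a = 0; heap: [0-9 ALLOC][10-35 FREE]
Op 2: a = realloc(a, 4) -> a = 0; heap: [0-3 ALLOC][4-35 FREE]
Op 3: free(a) -> (freed a); heap: [0-35 FREE]
Op 4: b = malloc(2) -> b = 0; heap: [0-1 ALLOC][2-35 FREE]
Op 5: free(b) -> (freed b); heap: [0-35 FREE]
Op 6: c = malloc(10) -> c = 0; heap: [0-9 ALLOC][10-35 FREE]
Op 7: c = realloc(c, 11) -> c = 0; heap: [0-10 ALLOC][11-35 FREE]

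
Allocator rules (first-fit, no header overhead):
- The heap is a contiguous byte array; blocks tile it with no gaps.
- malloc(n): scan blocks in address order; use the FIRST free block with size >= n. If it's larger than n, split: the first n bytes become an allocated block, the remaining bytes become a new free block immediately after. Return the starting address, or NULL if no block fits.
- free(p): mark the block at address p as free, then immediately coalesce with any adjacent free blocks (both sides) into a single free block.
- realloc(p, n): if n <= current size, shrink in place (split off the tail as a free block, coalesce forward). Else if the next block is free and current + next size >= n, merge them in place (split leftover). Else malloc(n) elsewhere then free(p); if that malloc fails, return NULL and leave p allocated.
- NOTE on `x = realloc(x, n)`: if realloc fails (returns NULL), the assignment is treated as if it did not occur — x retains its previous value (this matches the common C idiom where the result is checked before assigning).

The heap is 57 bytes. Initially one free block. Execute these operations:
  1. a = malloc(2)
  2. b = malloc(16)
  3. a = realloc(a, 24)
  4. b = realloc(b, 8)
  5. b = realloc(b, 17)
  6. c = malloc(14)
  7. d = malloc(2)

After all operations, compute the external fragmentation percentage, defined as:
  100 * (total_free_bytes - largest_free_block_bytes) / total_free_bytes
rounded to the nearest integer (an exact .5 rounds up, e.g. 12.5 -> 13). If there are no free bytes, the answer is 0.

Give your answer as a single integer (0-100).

Answer: 11

Derivation:
Op 1: a = malloc(2) -> a = 0; heap: [0-1 ALLOC][2-56 FREE]
Op 2: b = malloc(16) -> b = 2; heap: [0-1 ALLOC][2-17 ALLOC][18-56 FREE]
Op 3: a = realloc(a, 24) -> a = 18; heap: [0-1 FREE][2-17 ALLOC][18-41 ALLOC][42-56 FREE]
Op 4: b = realloc(b, 8) -> b = 2; heap: [0-1 FREE][2-9 ALLOC][10-17 FREE][18-41 ALLOC][42-56 FREE]
Op 5: b = realloc(b, 17) -> NULL (b unchanged); heap: [0-1 FREE][2-9 ALLOC][10-17 FREE][18-41 ALLOC][42-56 FREE]
Op 6: c = malloc(14) -> c = 42; heap: [0-1 FREE][2-9 ALLOC][10-17 FREE][18-41 ALLOC][42-55 ALLOC][56-56 FREE]
Op 7: d = malloc(2) -> d = 0; heap: [0-1 ALLOC][2-9 ALLOC][10-17 FREE][18-41 ALLOC][42-55 ALLOC][56-56 FREE]
Free blocks: [8 1] total_free=9 largest=8 -> 100*(9-8)/9 = 100/9 ≈ 11.111 -> rounds to 11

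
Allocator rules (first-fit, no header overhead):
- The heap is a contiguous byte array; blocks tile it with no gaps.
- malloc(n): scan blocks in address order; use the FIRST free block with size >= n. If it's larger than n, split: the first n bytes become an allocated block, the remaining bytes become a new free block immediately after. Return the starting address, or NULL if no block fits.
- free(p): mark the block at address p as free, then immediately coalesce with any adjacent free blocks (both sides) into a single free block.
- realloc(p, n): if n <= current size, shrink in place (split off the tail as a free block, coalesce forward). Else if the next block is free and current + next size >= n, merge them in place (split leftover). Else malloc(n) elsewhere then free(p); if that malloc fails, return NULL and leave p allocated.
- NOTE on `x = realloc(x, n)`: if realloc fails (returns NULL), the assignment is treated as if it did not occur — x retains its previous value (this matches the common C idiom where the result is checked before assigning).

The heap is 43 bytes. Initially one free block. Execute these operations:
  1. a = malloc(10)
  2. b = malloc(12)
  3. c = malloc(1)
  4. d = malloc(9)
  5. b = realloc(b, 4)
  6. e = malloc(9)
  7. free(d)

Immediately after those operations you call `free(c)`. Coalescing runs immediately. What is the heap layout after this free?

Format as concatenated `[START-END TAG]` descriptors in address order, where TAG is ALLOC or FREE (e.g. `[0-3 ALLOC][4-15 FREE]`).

Op 1: a = malloc(10) -> a = 0; heap: [0-9 ALLOC][10-42 FREE]
Op 2: b = malloc(12) -> b = 10; heap: [0-9 ALLOC][10-21 ALLOC][22-42 FREE]
Op 3: c = malloc(1) -> c = 22; heap: [0-9 ALLOC][10-21 ALLOC][22-22 ALLOC][23-42 FREE]
Op 4: d = malloc(9) -> d = 23; heap: [0-9 ALLOC][10-21 ALLOC][22-22 ALLOC][23-31 ALLOC][32-42 FREE]
Op 5: b = realloc(b, 4) -> b = 10; heap: [0-9 ALLOC][10-13 ALLOC][14-21 FREE][22-22 ALLOC][23-31 ALLOC][32-42 FREE]
Op 6: e = malloc(9) -> e = 32; heap: [0-9 ALLOC][10-13 ALLOC][14-21 FREE][22-22 ALLOC][23-31 ALLOC][32-40 ALLOC][41-42 FREE]
Op 7: free(d) -> (freed d); heap: [0-9 ALLOC][10-13 ALLOC][14-21 FREE][22-22 ALLOC][23-31 FREE][32-40 ALLOC][41-42 FREE]
free(c): c = 22 -> block [22-22 ALLOC]; mark free, coalesce with adjacent free neighbors -> [0-9 ALLOC][10-13 ALLOC][14-31 FREE][32-40 ALLOC][41-42 FREE]

Answer: [0-9 ALLOC][10-13 ALLOC][14-31 FREE][32-40 ALLOC][41-42 FREE]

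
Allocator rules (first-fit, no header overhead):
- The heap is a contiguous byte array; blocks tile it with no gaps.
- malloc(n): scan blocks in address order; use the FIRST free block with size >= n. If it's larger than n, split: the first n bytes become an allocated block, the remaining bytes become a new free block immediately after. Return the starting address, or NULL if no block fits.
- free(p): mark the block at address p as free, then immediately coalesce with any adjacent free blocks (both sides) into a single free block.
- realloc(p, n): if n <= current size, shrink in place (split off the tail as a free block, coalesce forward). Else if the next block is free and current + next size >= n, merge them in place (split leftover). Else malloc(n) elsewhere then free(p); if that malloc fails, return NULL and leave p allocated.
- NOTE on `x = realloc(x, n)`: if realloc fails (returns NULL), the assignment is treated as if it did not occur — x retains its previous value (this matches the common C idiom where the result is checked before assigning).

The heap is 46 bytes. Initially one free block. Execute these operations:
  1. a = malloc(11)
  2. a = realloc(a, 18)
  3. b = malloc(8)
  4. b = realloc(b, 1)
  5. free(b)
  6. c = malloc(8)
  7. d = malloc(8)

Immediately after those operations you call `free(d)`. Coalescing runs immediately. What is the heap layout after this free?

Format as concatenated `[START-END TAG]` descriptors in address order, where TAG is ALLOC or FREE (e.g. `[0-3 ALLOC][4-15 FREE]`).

Answer: [0-17 ALLOC][18-25 ALLOC][26-45 FREE]

Derivation:
Op 1: a = malloc(11) -> a = 0; heap: [0-10 ALLOC][11-45 FREE]
Op 2: a = realloc(a, 18) -> a = 0; heap: [0-17 ALLOC][18-45 FREE]
Op 3: b = malloc(8) -> b = 18; heap: [0-17 ALLOC][18-25 ALLOC][26-45 FREE]
Op 4: b = realloc(b, 1) -> b = 18; heap: [0-17 ALLOC][18-18 ALLOC][19-45 FREE]
Op 5: free(b) -> (freed b); heap: [0-17 ALLOC][18-45 FREE]
Op 6: c = malloc(8) -> c = 18; heap: [0-17 ALLOC][18-25 ALLOC][26-45 FREE]
Op 7: d = malloc(8) -> d = 26; heap: [0-17 ALLOC][18-25 ALLOC][26-33 ALLOC][34-45 FREE]
free(d): d = 26 -> block [26-33 ALLOC]; mark free, coalesce with adjacent free neighbors -> [0-17 ALLOC][18-25 ALLOC][26-45 FREE]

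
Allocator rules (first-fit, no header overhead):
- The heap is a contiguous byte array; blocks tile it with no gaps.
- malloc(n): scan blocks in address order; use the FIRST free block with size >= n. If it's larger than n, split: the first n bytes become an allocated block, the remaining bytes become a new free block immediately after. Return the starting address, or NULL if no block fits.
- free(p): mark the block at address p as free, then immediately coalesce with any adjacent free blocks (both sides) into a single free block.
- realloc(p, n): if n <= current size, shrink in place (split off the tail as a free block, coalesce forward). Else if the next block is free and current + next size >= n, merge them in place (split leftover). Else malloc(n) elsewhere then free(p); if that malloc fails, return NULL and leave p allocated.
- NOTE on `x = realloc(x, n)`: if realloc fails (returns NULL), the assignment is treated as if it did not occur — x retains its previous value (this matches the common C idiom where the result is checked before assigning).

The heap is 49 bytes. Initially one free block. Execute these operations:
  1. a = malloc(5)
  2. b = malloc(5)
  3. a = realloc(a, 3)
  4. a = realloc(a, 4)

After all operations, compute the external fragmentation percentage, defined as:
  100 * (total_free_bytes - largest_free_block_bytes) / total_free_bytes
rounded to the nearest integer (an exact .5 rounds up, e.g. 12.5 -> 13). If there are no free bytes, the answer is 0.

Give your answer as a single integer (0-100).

Answer: 3

Derivation:
Op 1: a = malloc(5) -> a = 0; heap: [0-4 ALLOC][5-48 FREE]
Op 2: b = malloc(5) -> b = 5; heap: [0-4 ALLOC][5-9 ALLOC][10-48 FREE]
Op 3: a = realloc(a, 3) -> a = 0; heap: [0-2 ALLOC][3-4 FREE][5-9 ALLOC][10-48 FREE]
Op 4: a = realloc(a, 4) -> a = 0; heap: [0-3 ALLOC][4-4 FREE][5-9 ALLOC][10-48 FREE]
Free blocks: [1 39] total_free=40 largest=39 -> 100*(40-39)/40 = 100/40 = 2.5 -> rounds to 3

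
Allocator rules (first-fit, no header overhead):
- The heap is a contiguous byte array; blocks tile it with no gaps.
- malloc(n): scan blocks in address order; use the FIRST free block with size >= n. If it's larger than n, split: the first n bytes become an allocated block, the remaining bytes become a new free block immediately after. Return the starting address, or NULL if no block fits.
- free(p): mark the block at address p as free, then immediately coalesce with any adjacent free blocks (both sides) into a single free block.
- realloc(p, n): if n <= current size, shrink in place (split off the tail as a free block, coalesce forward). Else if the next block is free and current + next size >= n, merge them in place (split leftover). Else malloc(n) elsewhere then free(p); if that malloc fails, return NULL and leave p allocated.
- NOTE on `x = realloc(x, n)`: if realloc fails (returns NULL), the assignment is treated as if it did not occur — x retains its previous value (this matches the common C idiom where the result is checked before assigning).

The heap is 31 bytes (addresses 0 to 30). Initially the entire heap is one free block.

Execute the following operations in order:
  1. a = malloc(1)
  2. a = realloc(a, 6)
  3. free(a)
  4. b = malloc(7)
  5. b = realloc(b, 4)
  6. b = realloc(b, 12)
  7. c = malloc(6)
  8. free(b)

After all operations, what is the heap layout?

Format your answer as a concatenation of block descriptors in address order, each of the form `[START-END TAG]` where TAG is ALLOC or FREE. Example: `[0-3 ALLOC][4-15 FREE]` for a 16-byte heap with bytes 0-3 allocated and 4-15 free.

Op 1: a = malloc(1) -> a = 0; heap: [0-0 ALLOC][1-30 FREE]
Op 2: a = realloc(a, 6) -> a = 0; heap: [0-5 ALLOC][6-30 FREE]
Op 3: free(a) -> (freed a); heap: [0-30 FREE]
Op 4: b = malloc(7) -> b = 0; heap: [0-6 ALLOC][7-30 FREE]
Op 5: b = realloc(b, 4) -> b = 0; heap: [0-3 ALLOC][4-30 FREE]
Op 6: b = realloc(b, 12) -> b = 0; heap: [0-11 ALLOC][12-30 FREE]
Op 7: c = malloc(6) -> c = 12; heap: [0-11 ALLOC][12-17 ALLOC][18-30 FREE]
Op 8: free(b) -> (freed b); heap: [0-11 FREE][12-17 ALLOC][18-30 FREE]

Answer: [0-11 FREE][12-17 ALLOC][18-30 FREE]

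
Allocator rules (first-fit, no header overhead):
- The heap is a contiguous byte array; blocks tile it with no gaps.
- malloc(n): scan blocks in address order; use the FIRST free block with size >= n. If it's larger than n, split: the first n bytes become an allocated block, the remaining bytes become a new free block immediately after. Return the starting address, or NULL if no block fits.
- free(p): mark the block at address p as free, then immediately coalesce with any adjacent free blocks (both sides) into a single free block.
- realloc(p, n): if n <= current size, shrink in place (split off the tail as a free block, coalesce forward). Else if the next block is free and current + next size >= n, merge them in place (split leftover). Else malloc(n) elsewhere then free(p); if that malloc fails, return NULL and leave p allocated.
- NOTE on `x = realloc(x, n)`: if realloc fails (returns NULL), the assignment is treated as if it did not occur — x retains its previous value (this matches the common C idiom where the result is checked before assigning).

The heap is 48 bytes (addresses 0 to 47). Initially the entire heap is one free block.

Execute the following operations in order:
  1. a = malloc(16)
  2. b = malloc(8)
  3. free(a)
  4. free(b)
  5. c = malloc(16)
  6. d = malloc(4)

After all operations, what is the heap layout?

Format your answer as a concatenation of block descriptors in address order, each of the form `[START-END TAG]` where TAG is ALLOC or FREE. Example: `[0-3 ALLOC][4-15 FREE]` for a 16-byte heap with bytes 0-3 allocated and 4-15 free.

Op 1: a = malloc(16) -> a = 0; heap: [0-15 ALLOC][16-47 FREE]
Op 2: b = malloc(8) -> b = 16; heap: [0-15 ALLOC][16-23 ALLOC][24-47 FREE]
Op 3: free(a) -> (freed a); heap: [0-15 FREE][16-23 ALLOC][24-47 FREE]
Op 4: free(b) -> (freed b); heap: [0-47 FREE]
Op 5: c = malloc(16) -> c = 0; heap: [0-15 ALLOC][16-47 FREE]
Op 6: d = malloc(4) -> d = 16; heap: [0-15 ALLOC][16-19 ALLOC][20-47 FREE]

Answer: [0-15 ALLOC][16-19 ALLOC][20-47 FREE]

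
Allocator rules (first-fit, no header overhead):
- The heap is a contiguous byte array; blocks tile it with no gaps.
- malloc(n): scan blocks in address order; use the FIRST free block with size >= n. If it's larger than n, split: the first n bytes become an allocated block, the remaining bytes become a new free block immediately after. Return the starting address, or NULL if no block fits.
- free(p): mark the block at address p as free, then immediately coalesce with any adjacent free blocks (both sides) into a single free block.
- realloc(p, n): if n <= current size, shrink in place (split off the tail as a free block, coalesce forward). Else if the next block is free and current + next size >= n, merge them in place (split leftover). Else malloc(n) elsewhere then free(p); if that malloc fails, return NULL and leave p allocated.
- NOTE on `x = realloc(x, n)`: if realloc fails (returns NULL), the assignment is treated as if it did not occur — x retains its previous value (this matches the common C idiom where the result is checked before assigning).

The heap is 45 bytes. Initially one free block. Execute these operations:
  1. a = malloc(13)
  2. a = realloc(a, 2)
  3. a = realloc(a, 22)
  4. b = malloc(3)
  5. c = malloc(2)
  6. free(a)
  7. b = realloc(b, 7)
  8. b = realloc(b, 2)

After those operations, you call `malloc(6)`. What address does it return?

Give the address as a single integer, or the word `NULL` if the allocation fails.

Op 1: a = malloc(13) -> a = 0; heap: [0-12 ALLOC][13-44 FREE]
Op 2: a = realloc(a, 2) -> a = 0; heap: [0-1 ALLOC][2-44 FREE]
Op 3: a = realloc(a, 22) -> a = 0; heap: [0-21 ALLOC][22-44 FREE]
Op 4: b = malloc(3) -> b = 22; heap: [0-21 ALLOC][22-24 ALLOC][25-44 FREE]
Op 5: c = malloc(2) -> c = 25; heap: [0-21 ALLOC][22-24 ALLOC][25-26 ALLOC][27-44 FREE]
Op 6: free(a) -> (freed a); heap: [0-21 FREE][22-24 ALLOC][25-26 ALLOC][27-44 FREE]
Op 7: b = realloc(b, 7) -> b = 0; heap: [0-6 ALLOC][7-24 FREE][25-26 ALLOC][27-44 FREE]
Op 8: b = realloc(b, 2) -> b = 0; heap: [0-1 ALLOC][2-24 FREE][25-26 ALLOC][27-44 FREE]
malloc(6): first-fit scan over [0-1 ALLOC][2-24 FREE][25-26 ALLOC][27-44 FREE] -> 2

Answer: 2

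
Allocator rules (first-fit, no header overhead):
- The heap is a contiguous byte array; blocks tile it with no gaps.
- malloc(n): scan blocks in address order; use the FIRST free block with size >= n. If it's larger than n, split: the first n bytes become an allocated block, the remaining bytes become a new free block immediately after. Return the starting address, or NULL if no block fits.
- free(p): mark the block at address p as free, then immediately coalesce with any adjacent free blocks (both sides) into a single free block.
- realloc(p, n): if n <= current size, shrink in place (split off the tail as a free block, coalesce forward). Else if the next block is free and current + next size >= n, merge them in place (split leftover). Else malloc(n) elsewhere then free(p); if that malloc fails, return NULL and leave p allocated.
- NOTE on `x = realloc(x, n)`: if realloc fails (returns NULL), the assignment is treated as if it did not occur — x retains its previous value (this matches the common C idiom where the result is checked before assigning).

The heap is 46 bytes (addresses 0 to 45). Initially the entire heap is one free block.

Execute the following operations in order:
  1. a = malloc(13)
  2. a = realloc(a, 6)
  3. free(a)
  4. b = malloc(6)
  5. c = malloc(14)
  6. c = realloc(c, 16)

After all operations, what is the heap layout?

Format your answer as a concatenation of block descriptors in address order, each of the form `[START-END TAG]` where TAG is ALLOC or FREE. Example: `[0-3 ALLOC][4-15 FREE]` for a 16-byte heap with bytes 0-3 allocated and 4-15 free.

Op 1: a = malloc(13) -> a = 0; heap: [0-12 ALLOC][13-45 FREE]
Op 2: a = realloc(a, 6) -> a = 0; heap: [0-5 ALLOC][6-45 FREE]
Op 3: free(a) -> (freed a); heap: [0-45 FREE]
Op 4: b = malloc(6) -> b = 0; heap: [0-5 ALLOC][6-45 FREE]
Op 5: c = malloc(14) -> c = 6; heap: [0-5 ALLOC][6-19 ALLOC][20-45 FREE]
Op 6: c = realloc(c, 16) -> c = 6; heap: [0-5 ALLOC][6-21 ALLOC][22-45 FREE]

Answer: [0-5 ALLOC][6-21 ALLOC][22-45 FREE]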